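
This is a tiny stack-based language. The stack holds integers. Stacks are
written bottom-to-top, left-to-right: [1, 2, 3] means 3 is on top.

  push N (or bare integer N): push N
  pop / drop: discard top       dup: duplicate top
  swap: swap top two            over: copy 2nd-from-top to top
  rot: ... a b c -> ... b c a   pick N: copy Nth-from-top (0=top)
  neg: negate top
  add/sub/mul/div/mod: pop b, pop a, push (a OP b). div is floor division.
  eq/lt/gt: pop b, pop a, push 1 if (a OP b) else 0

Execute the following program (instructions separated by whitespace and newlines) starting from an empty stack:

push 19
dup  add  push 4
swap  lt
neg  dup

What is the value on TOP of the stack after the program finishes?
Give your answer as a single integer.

After 'push 19': [19]
After 'dup': [19, 19]
After 'add': [38]
After 'push 4': [38, 4]
After 'swap': [4, 38]
After 'lt': [1]
After 'neg': [-1]
After 'dup': [-1, -1]

Answer: -1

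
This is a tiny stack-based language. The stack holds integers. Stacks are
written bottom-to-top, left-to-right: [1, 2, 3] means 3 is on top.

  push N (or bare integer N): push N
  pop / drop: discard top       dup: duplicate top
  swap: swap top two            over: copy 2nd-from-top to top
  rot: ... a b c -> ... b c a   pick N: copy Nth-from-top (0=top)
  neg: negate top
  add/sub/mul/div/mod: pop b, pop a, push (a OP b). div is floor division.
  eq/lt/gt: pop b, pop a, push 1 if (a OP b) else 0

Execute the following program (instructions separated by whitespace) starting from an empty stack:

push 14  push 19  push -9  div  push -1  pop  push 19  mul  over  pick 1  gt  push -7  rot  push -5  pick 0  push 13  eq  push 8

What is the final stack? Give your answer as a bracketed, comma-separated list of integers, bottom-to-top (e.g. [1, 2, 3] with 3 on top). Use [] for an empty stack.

After 'push 14': [14]
After 'push 19': [14, 19]
After 'push -9': [14, 19, -9]
After 'div': [14, -3]
After 'push -1': [14, -3, -1]
After 'pop': [14, -3]
After 'push 19': [14, -3, 19]
After 'mul': [14, -57]
After 'over': [14, -57, 14]
After 'pick 1': [14, -57, 14, -57]
After 'gt': [14, -57, 1]
After 'push -7': [14, -57, 1, -7]
After 'rot': [14, 1, -7, -57]
After 'push -5': [14, 1, -7, -57, -5]
After 'pick 0': [14, 1, -7, -57, -5, -5]
After 'push 13': [14, 1, -7, -57, -5, -5, 13]
After 'eq': [14, 1, -7, -57, -5, 0]
After 'push 8': [14, 1, -7, -57, -5, 0, 8]

Answer: [14, 1, -7, -57, -5, 0, 8]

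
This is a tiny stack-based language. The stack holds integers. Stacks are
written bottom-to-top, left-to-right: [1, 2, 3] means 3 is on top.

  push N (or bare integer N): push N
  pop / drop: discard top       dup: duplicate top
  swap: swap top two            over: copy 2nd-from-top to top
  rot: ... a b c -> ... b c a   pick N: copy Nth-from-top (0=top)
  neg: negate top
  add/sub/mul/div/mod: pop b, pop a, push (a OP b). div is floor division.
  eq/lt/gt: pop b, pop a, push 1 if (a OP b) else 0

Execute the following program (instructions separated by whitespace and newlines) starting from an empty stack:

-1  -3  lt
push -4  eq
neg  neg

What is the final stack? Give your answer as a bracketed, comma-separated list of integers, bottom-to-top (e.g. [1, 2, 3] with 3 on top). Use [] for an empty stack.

After 'push -1': [-1]
After 'push -3': [-1, -3]
After 'lt': [0]
After 'push -4': [0, -4]
After 'eq': [0]
After 'neg': [0]
After 'neg': [0]

Answer: [0]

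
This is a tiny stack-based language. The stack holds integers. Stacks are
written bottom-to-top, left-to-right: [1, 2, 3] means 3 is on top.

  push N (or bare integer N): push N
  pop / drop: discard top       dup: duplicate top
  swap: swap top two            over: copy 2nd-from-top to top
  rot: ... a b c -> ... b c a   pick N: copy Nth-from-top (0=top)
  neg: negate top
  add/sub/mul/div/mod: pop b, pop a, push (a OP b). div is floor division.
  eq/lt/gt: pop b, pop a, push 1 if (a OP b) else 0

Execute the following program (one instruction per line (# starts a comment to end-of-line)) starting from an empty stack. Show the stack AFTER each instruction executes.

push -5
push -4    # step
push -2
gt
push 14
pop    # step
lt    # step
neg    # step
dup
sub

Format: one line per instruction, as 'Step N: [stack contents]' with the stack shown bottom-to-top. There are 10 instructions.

Step 1: [-5]
Step 2: [-5, -4]
Step 3: [-5, -4, -2]
Step 4: [-5, 0]
Step 5: [-5, 0, 14]
Step 6: [-5, 0]
Step 7: [1]
Step 8: [-1]
Step 9: [-1, -1]
Step 10: [0]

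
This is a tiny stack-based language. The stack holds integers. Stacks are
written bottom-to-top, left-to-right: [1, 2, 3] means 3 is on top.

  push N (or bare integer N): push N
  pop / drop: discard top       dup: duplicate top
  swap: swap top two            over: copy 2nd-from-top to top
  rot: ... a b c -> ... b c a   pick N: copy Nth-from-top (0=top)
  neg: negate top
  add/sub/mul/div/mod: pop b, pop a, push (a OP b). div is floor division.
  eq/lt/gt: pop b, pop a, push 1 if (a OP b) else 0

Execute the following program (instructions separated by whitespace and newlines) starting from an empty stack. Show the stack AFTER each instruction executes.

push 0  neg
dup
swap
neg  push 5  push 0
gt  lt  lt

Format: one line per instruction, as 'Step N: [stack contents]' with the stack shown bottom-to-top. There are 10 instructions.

Step 1: [0]
Step 2: [0]
Step 3: [0, 0]
Step 4: [0, 0]
Step 5: [0, 0]
Step 6: [0, 0, 5]
Step 7: [0, 0, 5, 0]
Step 8: [0, 0, 1]
Step 9: [0, 1]
Step 10: [1]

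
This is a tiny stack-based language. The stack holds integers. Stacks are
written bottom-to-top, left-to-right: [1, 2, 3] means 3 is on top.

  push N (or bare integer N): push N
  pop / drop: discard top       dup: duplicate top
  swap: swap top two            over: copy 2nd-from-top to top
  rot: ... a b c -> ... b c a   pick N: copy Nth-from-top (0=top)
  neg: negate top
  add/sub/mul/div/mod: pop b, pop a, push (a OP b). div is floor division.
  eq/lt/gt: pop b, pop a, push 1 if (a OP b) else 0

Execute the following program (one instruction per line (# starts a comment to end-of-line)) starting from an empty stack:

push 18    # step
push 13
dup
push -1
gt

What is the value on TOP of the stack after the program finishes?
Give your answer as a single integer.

Answer: 1

Derivation:
After 'push 18': [18]
After 'push 13': [18, 13]
After 'dup': [18, 13, 13]
After 'push -1': [18, 13, 13, -1]
After 'gt': [18, 13, 1]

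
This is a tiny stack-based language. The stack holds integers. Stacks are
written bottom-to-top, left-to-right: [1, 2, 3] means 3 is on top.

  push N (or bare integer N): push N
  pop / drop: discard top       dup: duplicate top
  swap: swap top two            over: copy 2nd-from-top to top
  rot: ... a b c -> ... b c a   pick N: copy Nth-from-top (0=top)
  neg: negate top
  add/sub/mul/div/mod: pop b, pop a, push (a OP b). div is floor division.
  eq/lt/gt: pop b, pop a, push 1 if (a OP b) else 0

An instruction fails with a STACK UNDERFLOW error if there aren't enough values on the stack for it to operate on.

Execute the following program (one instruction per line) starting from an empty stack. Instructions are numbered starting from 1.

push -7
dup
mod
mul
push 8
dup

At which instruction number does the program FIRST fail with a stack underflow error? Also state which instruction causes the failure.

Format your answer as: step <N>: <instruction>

Answer: step 4: mul

Derivation:
Step 1 ('push -7'): stack = [-7], depth = 1
Step 2 ('dup'): stack = [-7, -7], depth = 2
Step 3 ('mod'): stack = [0], depth = 1
Step 4 ('mul'): needs 2 value(s) but depth is 1 — STACK UNDERFLOW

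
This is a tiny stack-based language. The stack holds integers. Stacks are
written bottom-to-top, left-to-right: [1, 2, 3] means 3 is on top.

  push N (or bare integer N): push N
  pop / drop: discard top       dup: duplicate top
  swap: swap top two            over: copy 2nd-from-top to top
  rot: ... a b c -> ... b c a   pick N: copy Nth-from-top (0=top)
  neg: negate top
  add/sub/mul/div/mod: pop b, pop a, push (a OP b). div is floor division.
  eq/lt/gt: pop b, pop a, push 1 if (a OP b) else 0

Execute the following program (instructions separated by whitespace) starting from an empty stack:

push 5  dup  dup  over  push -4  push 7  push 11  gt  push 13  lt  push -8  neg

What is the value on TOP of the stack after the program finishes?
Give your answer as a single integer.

Answer: 8

Derivation:
After 'push 5': [5]
After 'dup': [5, 5]
After 'dup': [5, 5, 5]
After 'over': [5, 5, 5, 5]
After 'push -4': [5, 5, 5, 5, -4]
After 'push 7': [5, 5, 5, 5, -4, 7]
After 'push 11': [5, 5, 5, 5, -4, 7, 11]
After 'gt': [5, 5, 5, 5, -4, 0]
After 'push 13': [5, 5, 5, 5, -4, 0, 13]
After 'lt': [5, 5, 5, 5, -4, 1]
After 'push -8': [5, 5, 5, 5, -4, 1, -8]
After 'neg': [5, 5, 5, 5, -4, 1, 8]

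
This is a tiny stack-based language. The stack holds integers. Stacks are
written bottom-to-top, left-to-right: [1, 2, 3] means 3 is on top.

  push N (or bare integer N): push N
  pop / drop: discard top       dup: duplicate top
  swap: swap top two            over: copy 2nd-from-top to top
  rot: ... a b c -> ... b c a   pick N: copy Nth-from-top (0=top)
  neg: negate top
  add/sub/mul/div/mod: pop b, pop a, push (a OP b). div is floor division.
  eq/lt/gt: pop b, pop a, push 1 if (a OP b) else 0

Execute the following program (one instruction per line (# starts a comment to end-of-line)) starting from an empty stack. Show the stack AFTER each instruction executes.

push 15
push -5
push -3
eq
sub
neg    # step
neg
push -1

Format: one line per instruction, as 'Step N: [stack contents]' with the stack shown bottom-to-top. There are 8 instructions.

Step 1: [15]
Step 2: [15, -5]
Step 3: [15, -5, -3]
Step 4: [15, 0]
Step 5: [15]
Step 6: [-15]
Step 7: [15]
Step 8: [15, -1]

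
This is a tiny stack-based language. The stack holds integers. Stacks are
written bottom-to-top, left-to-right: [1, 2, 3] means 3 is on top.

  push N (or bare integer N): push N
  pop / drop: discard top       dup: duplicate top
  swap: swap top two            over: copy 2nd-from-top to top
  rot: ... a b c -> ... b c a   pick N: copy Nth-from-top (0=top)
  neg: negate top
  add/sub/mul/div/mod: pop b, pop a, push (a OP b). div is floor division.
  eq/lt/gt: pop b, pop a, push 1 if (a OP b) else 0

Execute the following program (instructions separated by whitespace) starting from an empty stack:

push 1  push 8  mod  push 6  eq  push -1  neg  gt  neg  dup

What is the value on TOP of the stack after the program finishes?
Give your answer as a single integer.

After 'push 1': [1]
After 'push 8': [1, 8]
After 'mod': [1]
After 'push 6': [1, 6]
After 'eq': [0]
After 'push -1': [0, -1]
After 'neg': [0, 1]
After 'gt': [0]
After 'neg': [0]
After 'dup': [0, 0]

Answer: 0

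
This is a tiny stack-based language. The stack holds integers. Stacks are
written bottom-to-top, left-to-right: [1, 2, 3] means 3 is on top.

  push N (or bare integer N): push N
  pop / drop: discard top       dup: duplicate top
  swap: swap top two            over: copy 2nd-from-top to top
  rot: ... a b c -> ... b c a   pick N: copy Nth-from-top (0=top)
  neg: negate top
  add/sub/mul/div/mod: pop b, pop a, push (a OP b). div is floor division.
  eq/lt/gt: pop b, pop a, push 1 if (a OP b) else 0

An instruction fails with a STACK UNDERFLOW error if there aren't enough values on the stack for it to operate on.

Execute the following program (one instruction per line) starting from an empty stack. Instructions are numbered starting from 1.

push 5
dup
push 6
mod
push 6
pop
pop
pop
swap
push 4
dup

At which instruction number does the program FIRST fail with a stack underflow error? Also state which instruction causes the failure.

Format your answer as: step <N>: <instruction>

Answer: step 9: swap

Derivation:
Step 1 ('push 5'): stack = [5], depth = 1
Step 2 ('dup'): stack = [5, 5], depth = 2
Step 3 ('push 6'): stack = [5, 5, 6], depth = 3
Step 4 ('mod'): stack = [5, 5], depth = 2
Step 5 ('push 6'): stack = [5, 5, 6], depth = 3
Step 6 ('pop'): stack = [5, 5], depth = 2
Step 7 ('pop'): stack = [5], depth = 1
Step 8 ('pop'): stack = [], depth = 0
Step 9 ('swap'): needs 2 value(s) but depth is 0 — STACK UNDERFLOW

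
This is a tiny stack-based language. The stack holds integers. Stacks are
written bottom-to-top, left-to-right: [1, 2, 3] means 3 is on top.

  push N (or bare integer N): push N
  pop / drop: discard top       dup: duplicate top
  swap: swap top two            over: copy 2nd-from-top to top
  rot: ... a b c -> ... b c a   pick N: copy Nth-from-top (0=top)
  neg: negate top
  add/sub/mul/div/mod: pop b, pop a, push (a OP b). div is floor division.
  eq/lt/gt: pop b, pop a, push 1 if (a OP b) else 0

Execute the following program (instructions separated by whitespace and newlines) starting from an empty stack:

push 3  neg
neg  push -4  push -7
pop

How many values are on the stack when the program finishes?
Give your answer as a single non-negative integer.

Answer: 2

Derivation:
After 'push 3': stack = [3] (depth 1)
After 'neg': stack = [-3] (depth 1)
After 'neg': stack = [3] (depth 1)
After 'push -4': stack = [3, -4] (depth 2)
After 'push -7': stack = [3, -4, -7] (depth 3)
After 'pop': stack = [3, -4] (depth 2)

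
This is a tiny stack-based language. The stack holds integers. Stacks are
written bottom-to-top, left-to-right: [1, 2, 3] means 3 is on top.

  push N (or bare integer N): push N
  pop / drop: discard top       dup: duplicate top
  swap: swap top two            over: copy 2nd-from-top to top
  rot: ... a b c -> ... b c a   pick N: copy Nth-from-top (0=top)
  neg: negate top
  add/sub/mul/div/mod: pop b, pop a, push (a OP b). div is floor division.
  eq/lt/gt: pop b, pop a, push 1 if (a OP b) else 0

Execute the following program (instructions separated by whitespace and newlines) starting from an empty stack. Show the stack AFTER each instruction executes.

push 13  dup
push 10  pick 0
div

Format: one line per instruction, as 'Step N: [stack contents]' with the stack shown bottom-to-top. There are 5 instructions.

Step 1: [13]
Step 2: [13, 13]
Step 3: [13, 13, 10]
Step 4: [13, 13, 10, 10]
Step 5: [13, 13, 1]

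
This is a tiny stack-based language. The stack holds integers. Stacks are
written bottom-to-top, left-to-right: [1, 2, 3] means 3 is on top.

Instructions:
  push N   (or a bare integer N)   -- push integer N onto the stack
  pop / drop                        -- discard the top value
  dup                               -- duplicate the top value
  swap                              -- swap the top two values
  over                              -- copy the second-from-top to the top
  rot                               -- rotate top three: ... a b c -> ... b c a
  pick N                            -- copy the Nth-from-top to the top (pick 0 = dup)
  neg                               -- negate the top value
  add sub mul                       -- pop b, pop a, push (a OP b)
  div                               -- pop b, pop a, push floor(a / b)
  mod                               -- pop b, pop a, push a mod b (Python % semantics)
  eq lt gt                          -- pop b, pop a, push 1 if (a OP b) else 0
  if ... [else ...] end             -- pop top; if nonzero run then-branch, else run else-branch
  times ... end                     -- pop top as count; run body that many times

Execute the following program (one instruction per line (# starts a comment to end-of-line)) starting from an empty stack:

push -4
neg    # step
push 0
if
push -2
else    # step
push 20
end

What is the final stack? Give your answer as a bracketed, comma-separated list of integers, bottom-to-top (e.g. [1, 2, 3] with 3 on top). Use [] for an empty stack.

After 'push -4': [-4]
After 'neg': [4]
After 'push 0': [4, 0]
After 'if': [4]
After 'push 20': [4, 20]

Answer: [4, 20]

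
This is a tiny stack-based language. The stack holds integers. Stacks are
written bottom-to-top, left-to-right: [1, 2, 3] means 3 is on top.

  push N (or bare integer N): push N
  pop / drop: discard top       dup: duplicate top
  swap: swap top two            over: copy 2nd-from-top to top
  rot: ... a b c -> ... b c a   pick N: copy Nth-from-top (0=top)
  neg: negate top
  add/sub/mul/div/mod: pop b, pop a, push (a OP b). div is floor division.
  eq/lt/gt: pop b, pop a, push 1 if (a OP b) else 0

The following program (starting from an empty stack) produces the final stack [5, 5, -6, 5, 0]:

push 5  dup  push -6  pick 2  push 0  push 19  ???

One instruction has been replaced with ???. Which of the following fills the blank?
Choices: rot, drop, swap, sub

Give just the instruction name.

Stack before ???: [5, 5, -6, 5, 0, 19]
Stack after ???:  [5, 5, -6, 5, 0]
Checking each choice:
  rot: produces [5, 5, -6, 0, 19, 5]
  drop: MATCH
  swap: produces [5, 5, -6, 5, 19, 0]
  sub: produces [5, 5, -6, 5, -19]


Answer: drop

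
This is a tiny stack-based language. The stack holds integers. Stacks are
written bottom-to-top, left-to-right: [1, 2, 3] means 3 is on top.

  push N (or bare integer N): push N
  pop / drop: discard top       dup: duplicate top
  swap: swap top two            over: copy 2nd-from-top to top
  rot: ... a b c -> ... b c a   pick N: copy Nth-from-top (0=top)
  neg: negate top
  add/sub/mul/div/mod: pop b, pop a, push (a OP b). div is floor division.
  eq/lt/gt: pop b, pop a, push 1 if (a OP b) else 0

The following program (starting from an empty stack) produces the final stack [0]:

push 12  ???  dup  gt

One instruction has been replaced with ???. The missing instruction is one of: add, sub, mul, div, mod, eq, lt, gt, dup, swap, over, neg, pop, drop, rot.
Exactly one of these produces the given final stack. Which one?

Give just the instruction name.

Answer: neg

Derivation:
Stack before ???: [12]
Stack after ???:  [-12]
The instruction that transforms [12] -> [-12] is: neg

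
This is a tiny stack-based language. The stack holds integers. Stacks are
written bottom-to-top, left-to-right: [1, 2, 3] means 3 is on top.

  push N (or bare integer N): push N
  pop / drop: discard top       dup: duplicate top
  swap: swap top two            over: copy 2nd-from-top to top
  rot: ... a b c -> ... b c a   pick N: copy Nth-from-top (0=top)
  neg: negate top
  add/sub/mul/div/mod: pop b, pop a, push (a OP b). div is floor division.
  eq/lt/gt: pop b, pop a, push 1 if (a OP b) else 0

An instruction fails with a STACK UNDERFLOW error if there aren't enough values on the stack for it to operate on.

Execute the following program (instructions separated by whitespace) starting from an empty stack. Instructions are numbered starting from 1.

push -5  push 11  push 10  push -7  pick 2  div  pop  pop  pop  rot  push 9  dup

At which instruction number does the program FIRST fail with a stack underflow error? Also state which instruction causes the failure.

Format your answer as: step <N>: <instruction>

Answer: step 10: rot

Derivation:
Step 1 ('push -5'): stack = [-5], depth = 1
Step 2 ('push 11'): stack = [-5, 11], depth = 2
Step 3 ('push 10'): stack = [-5, 11, 10], depth = 3
Step 4 ('push -7'): stack = [-5, 11, 10, -7], depth = 4
Step 5 ('pick 2'): stack = [-5, 11, 10, -7, 11], depth = 5
Step 6 ('div'): stack = [-5, 11, 10, -1], depth = 4
Step 7 ('pop'): stack = [-5, 11, 10], depth = 3
Step 8 ('pop'): stack = [-5, 11], depth = 2
Step 9 ('pop'): stack = [-5], depth = 1
Step 10 ('rot'): needs 3 value(s) but depth is 1 — STACK UNDERFLOW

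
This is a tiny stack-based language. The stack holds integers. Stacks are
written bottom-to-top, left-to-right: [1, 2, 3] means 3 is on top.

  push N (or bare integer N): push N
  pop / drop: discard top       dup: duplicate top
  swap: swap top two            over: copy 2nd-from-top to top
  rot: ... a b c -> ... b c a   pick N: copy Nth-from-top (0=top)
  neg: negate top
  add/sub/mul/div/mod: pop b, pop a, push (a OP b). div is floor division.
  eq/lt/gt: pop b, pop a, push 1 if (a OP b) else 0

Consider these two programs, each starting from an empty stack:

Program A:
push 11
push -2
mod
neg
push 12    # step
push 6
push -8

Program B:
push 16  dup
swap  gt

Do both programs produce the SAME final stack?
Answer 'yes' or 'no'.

Answer: no

Derivation:
Program A trace:
  After 'push 11': [11]
  After 'push -2': [11, -2]
  After 'mod': [-1]
  After 'neg': [1]
  After 'push 12': [1, 12]
  After 'push 6': [1, 12, 6]
  After 'push -8': [1, 12, 6, -8]
Program A final stack: [1, 12, 6, -8]

Program B trace:
  After 'push 16': [16]
  After 'dup': [16, 16]
  After 'swap': [16, 16]
  After 'gt': [0]
Program B final stack: [0]
Same: no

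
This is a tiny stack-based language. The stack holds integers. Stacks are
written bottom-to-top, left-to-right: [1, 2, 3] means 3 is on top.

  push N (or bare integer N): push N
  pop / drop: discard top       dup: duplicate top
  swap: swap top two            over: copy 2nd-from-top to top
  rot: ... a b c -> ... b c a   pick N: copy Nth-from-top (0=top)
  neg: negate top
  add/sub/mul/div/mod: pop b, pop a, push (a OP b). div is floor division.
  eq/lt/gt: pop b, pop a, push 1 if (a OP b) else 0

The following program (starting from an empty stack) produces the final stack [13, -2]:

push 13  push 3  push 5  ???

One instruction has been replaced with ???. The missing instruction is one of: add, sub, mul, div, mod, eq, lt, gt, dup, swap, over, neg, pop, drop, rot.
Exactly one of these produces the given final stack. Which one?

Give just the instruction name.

Stack before ???: [13, 3, 5]
Stack after ???:  [13, -2]
The instruction that transforms [13, 3, 5] -> [13, -2] is: sub

Answer: sub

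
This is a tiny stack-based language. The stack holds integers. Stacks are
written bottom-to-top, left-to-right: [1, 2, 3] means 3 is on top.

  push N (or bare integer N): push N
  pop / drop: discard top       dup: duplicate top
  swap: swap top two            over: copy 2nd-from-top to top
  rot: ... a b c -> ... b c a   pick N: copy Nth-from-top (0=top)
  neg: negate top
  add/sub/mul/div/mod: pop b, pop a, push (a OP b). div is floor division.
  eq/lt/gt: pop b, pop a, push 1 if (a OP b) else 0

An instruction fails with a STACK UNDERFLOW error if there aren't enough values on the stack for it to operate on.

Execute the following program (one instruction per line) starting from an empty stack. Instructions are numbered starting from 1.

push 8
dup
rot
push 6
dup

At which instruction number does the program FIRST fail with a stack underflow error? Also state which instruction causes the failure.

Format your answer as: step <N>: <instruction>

Step 1 ('push 8'): stack = [8], depth = 1
Step 2 ('dup'): stack = [8, 8], depth = 2
Step 3 ('rot'): needs 3 value(s) but depth is 2 — STACK UNDERFLOW

Answer: step 3: rot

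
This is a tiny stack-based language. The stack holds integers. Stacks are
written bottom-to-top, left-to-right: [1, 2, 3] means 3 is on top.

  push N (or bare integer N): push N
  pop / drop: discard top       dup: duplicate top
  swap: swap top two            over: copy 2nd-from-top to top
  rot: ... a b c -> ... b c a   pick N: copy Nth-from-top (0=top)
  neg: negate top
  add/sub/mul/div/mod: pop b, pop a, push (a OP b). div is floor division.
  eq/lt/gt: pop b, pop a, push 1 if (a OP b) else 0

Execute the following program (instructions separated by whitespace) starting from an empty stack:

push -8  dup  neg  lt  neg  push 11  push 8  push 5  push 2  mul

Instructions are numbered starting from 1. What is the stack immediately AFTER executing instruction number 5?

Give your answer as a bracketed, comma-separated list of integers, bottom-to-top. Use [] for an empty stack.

Answer: [-1]

Derivation:
Step 1 ('push -8'): [-8]
Step 2 ('dup'): [-8, -8]
Step 3 ('neg'): [-8, 8]
Step 4 ('lt'): [1]
Step 5 ('neg'): [-1]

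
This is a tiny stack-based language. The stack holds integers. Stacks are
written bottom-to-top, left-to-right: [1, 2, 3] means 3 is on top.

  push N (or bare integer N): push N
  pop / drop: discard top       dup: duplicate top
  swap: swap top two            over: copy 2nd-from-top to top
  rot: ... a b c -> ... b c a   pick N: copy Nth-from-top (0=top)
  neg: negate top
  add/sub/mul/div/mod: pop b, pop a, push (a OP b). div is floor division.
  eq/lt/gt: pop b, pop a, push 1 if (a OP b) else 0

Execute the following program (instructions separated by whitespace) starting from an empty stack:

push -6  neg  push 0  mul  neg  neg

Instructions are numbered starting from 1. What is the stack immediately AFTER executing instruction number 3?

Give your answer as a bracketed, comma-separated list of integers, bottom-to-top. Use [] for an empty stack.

Answer: [6, 0]

Derivation:
Step 1 ('push -6'): [-6]
Step 2 ('neg'): [6]
Step 3 ('push 0'): [6, 0]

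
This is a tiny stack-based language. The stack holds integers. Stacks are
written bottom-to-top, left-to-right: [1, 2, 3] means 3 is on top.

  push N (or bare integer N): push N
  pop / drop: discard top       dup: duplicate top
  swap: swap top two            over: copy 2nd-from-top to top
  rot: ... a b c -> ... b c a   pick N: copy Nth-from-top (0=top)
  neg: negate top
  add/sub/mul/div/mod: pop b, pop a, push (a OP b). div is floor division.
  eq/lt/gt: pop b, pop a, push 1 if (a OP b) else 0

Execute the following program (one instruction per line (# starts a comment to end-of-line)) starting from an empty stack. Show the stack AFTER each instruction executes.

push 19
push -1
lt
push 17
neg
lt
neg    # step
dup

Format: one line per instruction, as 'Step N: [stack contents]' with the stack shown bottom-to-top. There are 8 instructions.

Step 1: [19]
Step 2: [19, -1]
Step 3: [0]
Step 4: [0, 17]
Step 5: [0, -17]
Step 6: [0]
Step 7: [0]
Step 8: [0, 0]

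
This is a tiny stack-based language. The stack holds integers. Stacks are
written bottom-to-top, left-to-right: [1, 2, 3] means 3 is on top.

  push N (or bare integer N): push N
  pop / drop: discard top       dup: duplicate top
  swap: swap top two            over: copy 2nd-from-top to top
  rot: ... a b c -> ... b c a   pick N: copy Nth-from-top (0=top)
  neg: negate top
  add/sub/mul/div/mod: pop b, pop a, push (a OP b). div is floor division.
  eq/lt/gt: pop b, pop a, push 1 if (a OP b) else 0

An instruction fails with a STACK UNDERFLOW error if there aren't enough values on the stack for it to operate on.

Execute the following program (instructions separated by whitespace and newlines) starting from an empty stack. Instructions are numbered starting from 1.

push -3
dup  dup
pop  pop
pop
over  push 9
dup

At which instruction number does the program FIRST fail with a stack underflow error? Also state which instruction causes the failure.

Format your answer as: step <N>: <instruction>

Answer: step 7: over

Derivation:
Step 1 ('push -3'): stack = [-3], depth = 1
Step 2 ('dup'): stack = [-3, -3], depth = 2
Step 3 ('dup'): stack = [-3, -3, -3], depth = 3
Step 4 ('pop'): stack = [-3, -3], depth = 2
Step 5 ('pop'): stack = [-3], depth = 1
Step 6 ('pop'): stack = [], depth = 0
Step 7 ('over'): needs 2 value(s) but depth is 0 — STACK UNDERFLOW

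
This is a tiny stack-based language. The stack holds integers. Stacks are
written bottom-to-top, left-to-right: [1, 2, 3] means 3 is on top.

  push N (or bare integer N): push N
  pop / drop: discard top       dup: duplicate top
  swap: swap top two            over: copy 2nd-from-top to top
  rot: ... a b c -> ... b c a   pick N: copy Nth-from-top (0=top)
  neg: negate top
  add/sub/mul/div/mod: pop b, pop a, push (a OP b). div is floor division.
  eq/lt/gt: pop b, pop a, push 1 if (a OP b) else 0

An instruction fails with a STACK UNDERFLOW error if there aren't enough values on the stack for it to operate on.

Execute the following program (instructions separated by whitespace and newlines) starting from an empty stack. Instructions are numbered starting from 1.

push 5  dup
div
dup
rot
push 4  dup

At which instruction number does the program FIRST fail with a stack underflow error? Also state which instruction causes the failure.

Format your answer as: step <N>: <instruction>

Answer: step 5: rot

Derivation:
Step 1 ('push 5'): stack = [5], depth = 1
Step 2 ('dup'): stack = [5, 5], depth = 2
Step 3 ('div'): stack = [1], depth = 1
Step 4 ('dup'): stack = [1, 1], depth = 2
Step 5 ('rot'): needs 3 value(s) but depth is 2 — STACK UNDERFLOW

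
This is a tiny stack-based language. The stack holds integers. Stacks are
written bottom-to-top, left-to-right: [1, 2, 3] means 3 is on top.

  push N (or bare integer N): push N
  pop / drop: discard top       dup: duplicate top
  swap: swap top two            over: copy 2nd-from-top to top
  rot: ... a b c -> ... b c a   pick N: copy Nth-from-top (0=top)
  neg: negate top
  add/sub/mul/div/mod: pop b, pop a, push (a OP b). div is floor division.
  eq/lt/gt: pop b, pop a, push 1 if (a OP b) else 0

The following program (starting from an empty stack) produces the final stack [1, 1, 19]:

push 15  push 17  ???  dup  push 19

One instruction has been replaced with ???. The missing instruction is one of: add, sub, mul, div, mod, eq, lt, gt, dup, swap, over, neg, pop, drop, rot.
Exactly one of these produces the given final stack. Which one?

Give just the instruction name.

Stack before ???: [15, 17]
Stack after ???:  [1]
The instruction that transforms [15, 17] -> [1] is: lt

Answer: lt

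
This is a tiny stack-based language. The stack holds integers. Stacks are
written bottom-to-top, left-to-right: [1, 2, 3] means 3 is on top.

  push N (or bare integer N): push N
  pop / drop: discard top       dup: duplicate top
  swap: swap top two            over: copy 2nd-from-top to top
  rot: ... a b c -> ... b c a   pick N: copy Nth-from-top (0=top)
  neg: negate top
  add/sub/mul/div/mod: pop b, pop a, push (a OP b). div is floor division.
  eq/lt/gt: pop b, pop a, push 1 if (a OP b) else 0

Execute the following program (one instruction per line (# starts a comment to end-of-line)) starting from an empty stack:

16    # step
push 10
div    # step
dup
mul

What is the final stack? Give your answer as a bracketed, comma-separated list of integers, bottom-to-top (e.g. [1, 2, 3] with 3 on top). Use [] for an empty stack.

After 'push 16': [16]
After 'push 10': [16, 10]
After 'div': [1]
After 'dup': [1, 1]
After 'mul': [1]

Answer: [1]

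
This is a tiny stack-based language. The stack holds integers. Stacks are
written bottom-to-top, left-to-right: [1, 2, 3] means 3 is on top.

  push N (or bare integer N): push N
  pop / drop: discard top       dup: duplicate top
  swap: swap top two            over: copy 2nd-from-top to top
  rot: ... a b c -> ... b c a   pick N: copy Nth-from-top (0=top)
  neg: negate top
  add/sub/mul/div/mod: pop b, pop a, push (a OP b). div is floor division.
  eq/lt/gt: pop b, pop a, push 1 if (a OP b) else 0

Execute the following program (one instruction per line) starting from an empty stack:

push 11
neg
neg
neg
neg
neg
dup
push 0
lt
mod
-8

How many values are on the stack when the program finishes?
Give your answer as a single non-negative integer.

Answer: 2

Derivation:
After 'push 11': stack = [11] (depth 1)
After 'neg': stack = [-11] (depth 1)
After 'neg': stack = [11] (depth 1)
After 'neg': stack = [-11] (depth 1)
After 'neg': stack = [11] (depth 1)
After 'neg': stack = [-11] (depth 1)
After 'dup': stack = [-11, -11] (depth 2)
After 'push 0': stack = [-11, -11, 0] (depth 3)
After 'lt': stack = [-11, 1] (depth 2)
After 'mod': stack = [0] (depth 1)
After 'push -8': stack = [0, -8] (depth 2)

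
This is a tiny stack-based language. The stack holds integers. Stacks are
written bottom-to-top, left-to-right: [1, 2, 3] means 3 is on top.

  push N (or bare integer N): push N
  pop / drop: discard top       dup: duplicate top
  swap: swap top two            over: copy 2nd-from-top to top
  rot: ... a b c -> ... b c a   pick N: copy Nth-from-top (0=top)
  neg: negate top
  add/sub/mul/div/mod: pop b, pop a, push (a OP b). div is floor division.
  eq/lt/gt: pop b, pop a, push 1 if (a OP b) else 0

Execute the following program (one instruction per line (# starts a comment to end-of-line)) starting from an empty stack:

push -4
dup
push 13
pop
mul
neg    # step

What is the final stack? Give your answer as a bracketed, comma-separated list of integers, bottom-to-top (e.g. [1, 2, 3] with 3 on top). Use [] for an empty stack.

Answer: [-16]

Derivation:
After 'push -4': [-4]
After 'dup': [-4, -4]
After 'push 13': [-4, -4, 13]
After 'pop': [-4, -4]
After 'mul': [16]
After 'neg': [-16]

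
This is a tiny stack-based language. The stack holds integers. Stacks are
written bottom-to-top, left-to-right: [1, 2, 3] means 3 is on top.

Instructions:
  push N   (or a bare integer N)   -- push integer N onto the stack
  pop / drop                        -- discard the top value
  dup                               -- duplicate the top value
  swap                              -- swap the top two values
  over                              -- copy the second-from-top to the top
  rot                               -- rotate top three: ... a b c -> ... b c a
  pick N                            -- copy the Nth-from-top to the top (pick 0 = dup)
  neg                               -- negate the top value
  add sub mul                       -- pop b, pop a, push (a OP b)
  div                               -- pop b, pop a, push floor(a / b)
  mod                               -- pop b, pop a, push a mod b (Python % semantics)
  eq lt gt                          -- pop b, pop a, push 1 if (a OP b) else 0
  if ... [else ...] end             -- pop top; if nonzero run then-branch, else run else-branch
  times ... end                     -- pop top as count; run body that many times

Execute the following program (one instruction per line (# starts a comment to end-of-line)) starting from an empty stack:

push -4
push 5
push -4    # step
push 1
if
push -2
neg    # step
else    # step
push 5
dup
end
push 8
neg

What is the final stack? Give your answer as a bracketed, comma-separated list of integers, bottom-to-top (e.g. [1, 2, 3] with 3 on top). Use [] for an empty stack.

Answer: [-4, 5, -4, 2, -8]

Derivation:
After 'push -4': [-4]
After 'push 5': [-4, 5]
After 'push -4': [-4, 5, -4]
After 'push 1': [-4, 5, -4, 1]
After 'if': [-4, 5, -4]
After 'push -2': [-4, 5, -4, -2]
After 'neg': [-4, 5, -4, 2]
After 'push 8': [-4, 5, -4, 2, 8]
After 'neg': [-4, 5, -4, 2, -8]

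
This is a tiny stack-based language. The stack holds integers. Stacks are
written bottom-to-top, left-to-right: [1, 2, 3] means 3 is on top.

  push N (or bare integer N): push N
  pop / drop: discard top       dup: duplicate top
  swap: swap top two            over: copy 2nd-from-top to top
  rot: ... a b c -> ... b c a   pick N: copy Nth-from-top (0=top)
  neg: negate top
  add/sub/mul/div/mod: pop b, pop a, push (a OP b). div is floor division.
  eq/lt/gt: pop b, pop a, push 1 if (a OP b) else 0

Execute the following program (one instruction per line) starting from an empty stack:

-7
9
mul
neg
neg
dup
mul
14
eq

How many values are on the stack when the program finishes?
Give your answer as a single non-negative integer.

After 'push -7': stack = [-7] (depth 1)
After 'push 9': stack = [-7, 9] (depth 2)
After 'mul': stack = [-63] (depth 1)
After 'neg': stack = [63] (depth 1)
After 'neg': stack = [-63] (depth 1)
After 'dup': stack = [-63, -63] (depth 2)
After 'mul': stack = [3969] (depth 1)
After 'push 14': stack = [3969, 14] (depth 2)
After 'eq': stack = [0] (depth 1)

Answer: 1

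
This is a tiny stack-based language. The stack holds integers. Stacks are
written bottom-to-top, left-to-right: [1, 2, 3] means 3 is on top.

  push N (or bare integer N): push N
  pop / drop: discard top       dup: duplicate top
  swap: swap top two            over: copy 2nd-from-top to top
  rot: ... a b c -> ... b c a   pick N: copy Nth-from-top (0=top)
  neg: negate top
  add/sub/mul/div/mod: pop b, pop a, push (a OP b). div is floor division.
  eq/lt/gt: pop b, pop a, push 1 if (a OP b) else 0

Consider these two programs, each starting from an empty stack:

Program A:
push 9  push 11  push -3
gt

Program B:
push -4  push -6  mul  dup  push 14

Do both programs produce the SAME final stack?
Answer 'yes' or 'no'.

Answer: no

Derivation:
Program A trace:
  After 'push 9': [9]
  After 'push 11': [9, 11]
  After 'push -3': [9, 11, -3]
  After 'gt': [9, 1]
Program A final stack: [9, 1]

Program B trace:
  After 'push -4': [-4]
  After 'push -6': [-4, -6]
  After 'mul': [24]
  After 'dup': [24, 24]
  After 'push 14': [24, 24, 14]
Program B final stack: [24, 24, 14]
Same: no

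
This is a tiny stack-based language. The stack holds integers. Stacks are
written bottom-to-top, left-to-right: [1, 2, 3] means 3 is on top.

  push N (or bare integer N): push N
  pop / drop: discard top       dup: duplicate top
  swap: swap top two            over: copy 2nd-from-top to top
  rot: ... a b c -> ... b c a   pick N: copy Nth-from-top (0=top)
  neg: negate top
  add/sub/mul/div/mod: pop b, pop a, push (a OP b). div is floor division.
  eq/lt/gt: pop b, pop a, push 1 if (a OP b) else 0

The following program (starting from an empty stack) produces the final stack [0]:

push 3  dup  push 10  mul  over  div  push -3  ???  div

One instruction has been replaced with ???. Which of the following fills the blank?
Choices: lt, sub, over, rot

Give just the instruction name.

Answer: sub

Derivation:
Stack before ???: [3, 10, -3]
Stack after ???:  [3, 13]
Checking each choice:
  lt: division by zero
  sub: MATCH
  over: produces [3, 10, -1]
  rot: produces [10, -1]


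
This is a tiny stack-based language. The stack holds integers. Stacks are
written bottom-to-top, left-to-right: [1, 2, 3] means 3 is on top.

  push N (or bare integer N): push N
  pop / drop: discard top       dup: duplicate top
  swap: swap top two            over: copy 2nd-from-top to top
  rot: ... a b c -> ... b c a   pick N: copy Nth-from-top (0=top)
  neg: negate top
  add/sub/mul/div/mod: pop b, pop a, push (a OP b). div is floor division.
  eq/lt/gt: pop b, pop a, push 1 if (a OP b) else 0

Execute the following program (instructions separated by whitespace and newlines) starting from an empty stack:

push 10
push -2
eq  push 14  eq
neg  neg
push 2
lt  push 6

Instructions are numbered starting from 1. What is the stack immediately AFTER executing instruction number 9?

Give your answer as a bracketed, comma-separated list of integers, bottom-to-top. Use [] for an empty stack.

Answer: [1]

Derivation:
Step 1 ('push 10'): [10]
Step 2 ('push -2'): [10, -2]
Step 3 ('eq'): [0]
Step 4 ('push 14'): [0, 14]
Step 5 ('eq'): [0]
Step 6 ('neg'): [0]
Step 7 ('neg'): [0]
Step 8 ('push 2'): [0, 2]
Step 9 ('lt'): [1]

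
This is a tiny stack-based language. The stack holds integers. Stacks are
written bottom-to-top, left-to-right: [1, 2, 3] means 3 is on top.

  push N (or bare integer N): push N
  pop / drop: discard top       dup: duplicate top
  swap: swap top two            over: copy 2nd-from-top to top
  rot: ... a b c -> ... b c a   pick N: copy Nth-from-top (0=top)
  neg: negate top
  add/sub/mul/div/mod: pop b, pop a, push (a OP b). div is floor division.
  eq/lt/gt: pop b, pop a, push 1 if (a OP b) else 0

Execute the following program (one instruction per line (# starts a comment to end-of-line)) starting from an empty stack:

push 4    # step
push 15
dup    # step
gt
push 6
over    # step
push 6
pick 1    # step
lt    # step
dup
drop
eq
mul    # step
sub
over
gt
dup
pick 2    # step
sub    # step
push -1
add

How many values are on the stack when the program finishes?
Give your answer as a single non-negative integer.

After 'push 4': stack = [4] (depth 1)
After 'push 15': stack = [4, 15] (depth 2)
After 'dup': stack = [4, 15, 15] (depth 3)
After 'gt': stack = [4, 0] (depth 2)
After 'push 6': stack = [4, 0, 6] (depth 3)
After 'over': stack = [4, 0, 6, 0] (depth 4)
After 'push 6': stack = [4, 0, 6, 0, 6] (depth 5)
After 'pick 1': stack = [4, 0, 6, 0, 6, 0] (depth 6)
After 'lt': stack = [4, 0, 6, 0, 0] (depth 5)
After 'dup': stack = [4, 0, 6, 0, 0, 0] (depth 6)
  ...
After 'eq': stack = [4, 0, 6, 1] (depth 4)
After 'mul': stack = [4, 0, 6] (depth 3)
After 'sub': stack = [4, -6] (depth 2)
After 'over': stack = [4, -6, 4] (depth 3)
After 'gt': stack = [4, 0] (depth 2)
After 'dup': stack = [4, 0, 0] (depth 3)
After 'pick 2': stack = [4, 0, 0, 4] (depth 4)
After 'sub': stack = [4, 0, -4] (depth 3)
After 'push -1': stack = [4, 0, -4, -1] (depth 4)
After 'add': stack = [4, 0, -5] (depth 3)

Answer: 3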